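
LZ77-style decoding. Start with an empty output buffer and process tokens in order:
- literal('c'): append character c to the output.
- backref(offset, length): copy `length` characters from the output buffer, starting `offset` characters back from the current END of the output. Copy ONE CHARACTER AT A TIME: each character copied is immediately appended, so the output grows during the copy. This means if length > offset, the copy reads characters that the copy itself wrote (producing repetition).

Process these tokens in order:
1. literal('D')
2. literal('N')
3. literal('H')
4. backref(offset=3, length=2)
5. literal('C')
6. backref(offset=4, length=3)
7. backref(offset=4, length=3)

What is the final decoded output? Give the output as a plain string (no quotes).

Token 1: literal('D'). Output: "D"
Token 2: literal('N'). Output: "DN"
Token 3: literal('H'). Output: "DNH"
Token 4: backref(off=3, len=2). Copied 'DN' from pos 0. Output: "DNHDN"
Token 5: literal('C'). Output: "DNHDNC"
Token 6: backref(off=4, len=3). Copied 'HDN' from pos 2. Output: "DNHDNCHDN"
Token 7: backref(off=4, len=3). Copied 'CHD' from pos 5. Output: "DNHDNCHDNCHD"

Answer: DNHDNCHDNCHD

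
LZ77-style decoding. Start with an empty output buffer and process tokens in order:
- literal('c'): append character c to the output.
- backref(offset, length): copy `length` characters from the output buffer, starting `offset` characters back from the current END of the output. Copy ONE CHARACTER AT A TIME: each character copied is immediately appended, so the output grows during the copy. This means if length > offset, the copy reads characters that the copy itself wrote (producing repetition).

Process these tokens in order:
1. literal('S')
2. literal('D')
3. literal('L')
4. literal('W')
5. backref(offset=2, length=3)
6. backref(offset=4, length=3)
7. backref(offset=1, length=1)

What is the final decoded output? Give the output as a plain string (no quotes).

Token 1: literal('S'). Output: "S"
Token 2: literal('D'). Output: "SD"
Token 3: literal('L'). Output: "SDL"
Token 4: literal('W'). Output: "SDLW"
Token 5: backref(off=2, len=3) (overlapping!). Copied 'LWL' from pos 2. Output: "SDLWLWL"
Token 6: backref(off=4, len=3). Copied 'WLW' from pos 3. Output: "SDLWLWLWLW"
Token 7: backref(off=1, len=1). Copied 'W' from pos 9. Output: "SDLWLWLWLWW"

Answer: SDLWLWLWLWW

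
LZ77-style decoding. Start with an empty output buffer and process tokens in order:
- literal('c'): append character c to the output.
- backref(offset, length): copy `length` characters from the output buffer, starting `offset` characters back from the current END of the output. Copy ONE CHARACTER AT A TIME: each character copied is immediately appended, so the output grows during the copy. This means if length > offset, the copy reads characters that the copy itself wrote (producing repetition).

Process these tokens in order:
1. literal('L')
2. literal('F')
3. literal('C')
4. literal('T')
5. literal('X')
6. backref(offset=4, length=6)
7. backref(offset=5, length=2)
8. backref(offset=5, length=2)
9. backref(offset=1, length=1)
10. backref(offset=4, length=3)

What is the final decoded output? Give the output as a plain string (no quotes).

Token 1: literal('L'). Output: "L"
Token 2: literal('F'). Output: "LF"
Token 3: literal('C'). Output: "LFC"
Token 4: literal('T'). Output: "LFCT"
Token 5: literal('X'). Output: "LFCTX"
Token 6: backref(off=4, len=6) (overlapping!). Copied 'FCTXFC' from pos 1. Output: "LFCTXFCTXFC"
Token 7: backref(off=5, len=2). Copied 'CT' from pos 6. Output: "LFCTXFCTXFCCT"
Token 8: backref(off=5, len=2). Copied 'XF' from pos 8. Output: "LFCTXFCTXFCCTXF"
Token 9: backref(off=1, len=1). Copied 'F' from pos 14. Output: "LFCTXFCTXFCCTXFF"
Token 10: backref(off=4, len=3). Copied 'TXF' from pos 12. Output: "LFCTXFCTXFCCTXFFTXF"

Answer: LFCTXFCTXFCCTXFFTXF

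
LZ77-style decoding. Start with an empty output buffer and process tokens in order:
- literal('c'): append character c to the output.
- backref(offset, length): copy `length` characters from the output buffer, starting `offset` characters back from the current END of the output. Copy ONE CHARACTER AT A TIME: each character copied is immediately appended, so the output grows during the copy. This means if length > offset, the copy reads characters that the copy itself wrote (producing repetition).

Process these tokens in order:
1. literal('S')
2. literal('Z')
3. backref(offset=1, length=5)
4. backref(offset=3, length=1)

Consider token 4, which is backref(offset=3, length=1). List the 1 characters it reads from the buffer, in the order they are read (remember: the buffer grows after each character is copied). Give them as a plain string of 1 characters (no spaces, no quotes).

Token 1: literal('S'). Output: "S"
Token 2: literal('Z'). Output: "SZ"
Token 3: backref(off=1, len=5) (overlapping!). Copied 'ZZZZZ' from pos 1. Output: "SZZZZZZ"
Token 4: backref(off=3, len=1). Buffer before: "SZZZZZZ" (len 7)
  byte 1: read out[4]='Z', append. Buffer now: "SZZZZZZZ"

Answer: Z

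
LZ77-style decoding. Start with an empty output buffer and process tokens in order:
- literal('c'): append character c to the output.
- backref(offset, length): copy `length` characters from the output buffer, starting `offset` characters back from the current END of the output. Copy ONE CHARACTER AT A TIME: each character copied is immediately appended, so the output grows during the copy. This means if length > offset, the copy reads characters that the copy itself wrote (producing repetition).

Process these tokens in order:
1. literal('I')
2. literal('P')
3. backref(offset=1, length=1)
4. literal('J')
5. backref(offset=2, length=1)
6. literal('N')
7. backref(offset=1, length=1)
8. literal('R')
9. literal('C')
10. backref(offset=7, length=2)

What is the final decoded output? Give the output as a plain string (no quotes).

Answer: IPPJPNNRCPJ

Derivation:
Token 1: literal('I'). Output: "I"
Token 2: literal('P'). Output: "IP"
Token 3: backref(off=1, len=1). Copied 'P' from pos 1. Output: "IPP"
Token 4: literal('J'). Output: "IPPJ"
Token 5: backref(off=2, len=1). Copied 'P' from pos 2. Output: "IPPJP"
Token 6: literal('N'). Output: "IPPJPN"
Token 7: backref(off=1, len=1). Copied 'N' from pos 5. Output: "IPPJPNN"
Token 8: literal('R'). Output: "IPPJPNNR"
Token 9: literal('C'). Output: "IPPJPNNRC"
Token 10: backref(off=7, len=2). Copied 'PJ' from pos 2. Output: "IPPJPNNRCPJ"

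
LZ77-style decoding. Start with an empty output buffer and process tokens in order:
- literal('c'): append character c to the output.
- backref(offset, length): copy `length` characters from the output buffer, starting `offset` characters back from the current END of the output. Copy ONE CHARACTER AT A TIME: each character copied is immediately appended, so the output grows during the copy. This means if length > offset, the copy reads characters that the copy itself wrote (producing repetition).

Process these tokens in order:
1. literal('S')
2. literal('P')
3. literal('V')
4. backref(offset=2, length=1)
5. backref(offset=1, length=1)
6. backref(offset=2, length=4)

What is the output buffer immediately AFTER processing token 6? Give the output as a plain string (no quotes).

Token 1: literal('S'). Output: "S"
Token 2: literal('P'). Output: "SP"
Token 3: literal('V'). Output: "SPV"
Token 4: backref(off=2, len=1). Copied 'P' from pos 1. Output: "SPVP"
Token 5: backref(off=1, len=1). Copied 'P' from pos 3. Output: "SPVPP"
Token 6: backref(off=2, len=4) (overlapping!). Copied 'PPPP' from pos 3. Output: "SPVPPPPPP"

Answer: SPVPPPPPP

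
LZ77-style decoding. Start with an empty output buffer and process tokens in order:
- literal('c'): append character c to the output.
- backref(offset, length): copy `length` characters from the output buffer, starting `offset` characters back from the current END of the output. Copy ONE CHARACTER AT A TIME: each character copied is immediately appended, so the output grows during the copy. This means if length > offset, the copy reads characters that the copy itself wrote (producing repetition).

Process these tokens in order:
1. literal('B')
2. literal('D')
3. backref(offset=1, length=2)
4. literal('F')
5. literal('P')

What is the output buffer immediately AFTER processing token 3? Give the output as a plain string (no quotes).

Token 1: literal('B'). Output: "B"
Token 2: literal('D'). Output: "BD"
Token 3: backref(off=1, len=2) (overlapping!). Copied 'DD' from pos 1. Output: "BDDD"

Answer: BDDD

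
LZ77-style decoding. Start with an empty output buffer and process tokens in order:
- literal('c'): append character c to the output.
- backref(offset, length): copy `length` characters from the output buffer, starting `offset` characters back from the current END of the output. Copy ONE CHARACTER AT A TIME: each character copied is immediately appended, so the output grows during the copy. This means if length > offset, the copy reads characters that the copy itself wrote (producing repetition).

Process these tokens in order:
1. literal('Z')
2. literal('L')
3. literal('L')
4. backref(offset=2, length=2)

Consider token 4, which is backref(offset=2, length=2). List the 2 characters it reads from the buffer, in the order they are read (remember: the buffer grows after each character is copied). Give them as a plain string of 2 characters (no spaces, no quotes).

Answer: LL

Derivation:
Token 1: literal('Z'). Output: "Z"
Token 2: literal('L'). Output: "ZL"
Token 3: literal('L'). Output: "ZLL"
Token 4: backref(off=2, len=2). Buffer before: "ZLL" (len 3)
  byte 1: read out[1]='L', append. Buffer now: "ZLLL"
  byte 2: read out[2]='L', append. Buffer now: "ZLLLL"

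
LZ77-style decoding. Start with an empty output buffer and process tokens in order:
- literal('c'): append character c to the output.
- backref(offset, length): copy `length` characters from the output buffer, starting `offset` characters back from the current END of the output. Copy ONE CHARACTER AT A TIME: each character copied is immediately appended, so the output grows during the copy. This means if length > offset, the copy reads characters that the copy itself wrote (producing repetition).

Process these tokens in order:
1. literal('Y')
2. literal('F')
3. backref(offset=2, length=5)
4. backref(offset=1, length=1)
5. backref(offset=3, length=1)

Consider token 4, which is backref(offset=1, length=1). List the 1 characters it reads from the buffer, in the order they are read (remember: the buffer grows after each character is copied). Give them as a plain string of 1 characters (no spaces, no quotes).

Token 1: literal('Y'). Output: "Y"
Token 2: literal('F'). Output: "YF"
Token 3: backref(off=2, len=5) (overlapping!). Copied 'YFYFY' from pos 0. Output: "YFYFYFY"
Token 4: backref(off=1, len=1). Buffer before: "YFYFYFY" (len 7)
  byte 1: read out[6]='Y', append. Buffer now: "YFYFYFYY"

Answer: Y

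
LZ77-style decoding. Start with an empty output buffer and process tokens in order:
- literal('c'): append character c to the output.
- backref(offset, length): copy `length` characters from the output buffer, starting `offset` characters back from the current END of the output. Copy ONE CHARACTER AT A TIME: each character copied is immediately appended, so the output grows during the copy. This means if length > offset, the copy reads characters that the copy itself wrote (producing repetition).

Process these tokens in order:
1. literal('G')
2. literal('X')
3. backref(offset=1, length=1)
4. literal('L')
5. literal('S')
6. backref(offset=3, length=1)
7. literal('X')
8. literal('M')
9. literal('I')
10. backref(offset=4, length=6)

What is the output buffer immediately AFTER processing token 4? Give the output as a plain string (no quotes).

Token 1: literal('G'). Output: "G"
Token 2: literal('X'). Output: "GX"
Token 3: backref(off=1, len=1). Copied 'X' from pos 1. Output: "GXX"
Token 4: literal('L'). Output: "GXXL"

Answer: GXXL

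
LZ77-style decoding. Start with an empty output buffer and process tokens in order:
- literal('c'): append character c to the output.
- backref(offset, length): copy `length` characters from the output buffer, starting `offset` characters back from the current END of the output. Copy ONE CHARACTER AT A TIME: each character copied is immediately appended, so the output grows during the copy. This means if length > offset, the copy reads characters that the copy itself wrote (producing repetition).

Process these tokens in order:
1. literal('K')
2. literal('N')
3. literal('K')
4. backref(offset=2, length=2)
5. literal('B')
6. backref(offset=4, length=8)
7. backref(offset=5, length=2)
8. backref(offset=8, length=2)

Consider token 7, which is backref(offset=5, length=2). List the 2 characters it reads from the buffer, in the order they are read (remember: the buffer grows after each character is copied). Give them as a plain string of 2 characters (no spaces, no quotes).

Token 1: literal('K'). Output: "K"
Token 2: literal('N'). Output: "KN"
Token 3: literal('K'). Output: "KNK"
Token 4: backref(off=2, len=2). Copied 'NK' from pos 1. Output: "KNKNK"
Token 5: literal('B'). Output: "KNKNKB"
Token 6: backref(off=4, len=8) (overlapping!). Copied 'KNKBKNKB' from pos 2. Output: "KNKNKBKNKBKNKB"
Token 7: backref(off=5, len=2). Buffer before: "KNKNKBKNKBKNKB" (len 14)
  byte 1: read out[9]='B', append. Buffer now: "KNKNKBKNKBKNKBB"
  byte 2: read out[10]='K', append. Buffer now: "KNKNKBKNKBKNKBBK"

Answer: BK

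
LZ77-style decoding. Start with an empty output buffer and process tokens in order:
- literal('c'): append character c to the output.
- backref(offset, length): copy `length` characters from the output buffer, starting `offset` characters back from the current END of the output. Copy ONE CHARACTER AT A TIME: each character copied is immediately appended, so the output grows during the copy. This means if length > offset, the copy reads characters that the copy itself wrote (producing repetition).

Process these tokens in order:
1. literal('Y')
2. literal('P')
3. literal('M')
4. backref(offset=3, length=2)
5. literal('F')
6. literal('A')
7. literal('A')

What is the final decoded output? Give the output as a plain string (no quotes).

Answer: YPMYPFAA

Derivation:
Token 1: literal('Y'). Output: "Y"
Token 2: literal('P'). Output: "YP"
Token 3: literal('M'). Output: "YPM"
Token 4: backref(off=3, len=2). Copied 'YP' from pos 0. Output: "YPMYP"
Token 5: literal('F'). Output: "YPMYPF"
Token 6: literal('A'). Output: "YPMYPFA"
Token 7: literal('A'). Output: "YPMYPFAA"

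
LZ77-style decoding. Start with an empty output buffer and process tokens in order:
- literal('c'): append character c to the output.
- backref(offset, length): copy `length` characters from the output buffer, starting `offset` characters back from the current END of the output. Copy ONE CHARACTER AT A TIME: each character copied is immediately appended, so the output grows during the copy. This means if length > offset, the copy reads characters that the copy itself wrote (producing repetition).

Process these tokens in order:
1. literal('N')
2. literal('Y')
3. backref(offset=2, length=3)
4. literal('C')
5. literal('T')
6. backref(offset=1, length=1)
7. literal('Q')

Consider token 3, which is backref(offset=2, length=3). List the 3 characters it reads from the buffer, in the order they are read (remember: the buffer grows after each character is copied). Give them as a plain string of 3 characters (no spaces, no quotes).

Token 1: literal('N'). Output: "N"
Token 2: literal('Y'). Output: "NY"
Token 3: backref(off=2, len=3). Buffer before: "NY" (len 2)
  byte 1: read out[0]='N', append. Buffer now: "NYN"
  byte 2: read out[1]='Y', append. Buffer now: "NYNY"
  byte 3: read out[2]='N', append. Buffer now: "NYNYN"

Answer: NYN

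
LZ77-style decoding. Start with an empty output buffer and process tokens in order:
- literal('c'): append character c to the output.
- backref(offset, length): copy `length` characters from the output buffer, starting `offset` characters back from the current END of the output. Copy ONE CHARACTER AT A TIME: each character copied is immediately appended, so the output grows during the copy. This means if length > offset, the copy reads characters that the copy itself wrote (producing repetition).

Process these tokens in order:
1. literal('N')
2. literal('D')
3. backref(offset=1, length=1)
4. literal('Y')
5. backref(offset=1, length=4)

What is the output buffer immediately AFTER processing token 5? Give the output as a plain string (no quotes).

Answer: NDDYYYYY

Derivation:
Token 1: literal('N'). Output: "N"
Token 2: literal('D'). Output: "ND"
Token 3: backref(off=1, len=1). Copied 'D' from pos 1. Output: "NDD"
Token 4: literal('Y'). Output: "NDDY"
Token 5: backref(off=1, len=4) (overlapping!). Copied 'YYYY' from pos 3. Output: "NDDYYYYY"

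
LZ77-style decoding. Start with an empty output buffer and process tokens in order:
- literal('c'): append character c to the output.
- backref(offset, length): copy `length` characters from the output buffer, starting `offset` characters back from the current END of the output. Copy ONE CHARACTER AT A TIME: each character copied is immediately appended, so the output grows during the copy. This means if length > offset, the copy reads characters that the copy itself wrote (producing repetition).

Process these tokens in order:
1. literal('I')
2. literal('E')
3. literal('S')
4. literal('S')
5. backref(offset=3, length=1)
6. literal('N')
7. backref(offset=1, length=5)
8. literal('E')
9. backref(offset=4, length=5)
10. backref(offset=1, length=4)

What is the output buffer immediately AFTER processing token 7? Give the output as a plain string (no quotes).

Token 1: literal('I'). Output: "I"
Token 2: literal('E'). Output: "IE"
Token 3: literal('S'). Output: "IES"
Token 4: literal('S'). Output: "IESS"
Token 5: backref(off=3, len=1). Copied 'E' from pos 1. Output: "IESSE"
Token 6: literal('N'). Output: "IESSEN"
Token 7: backref(off=1, len=5) (overlapping!). Copied 'NNNNN' from pos 5. Output: "IESSENNNNNN"

Answer: IESSENNNNNN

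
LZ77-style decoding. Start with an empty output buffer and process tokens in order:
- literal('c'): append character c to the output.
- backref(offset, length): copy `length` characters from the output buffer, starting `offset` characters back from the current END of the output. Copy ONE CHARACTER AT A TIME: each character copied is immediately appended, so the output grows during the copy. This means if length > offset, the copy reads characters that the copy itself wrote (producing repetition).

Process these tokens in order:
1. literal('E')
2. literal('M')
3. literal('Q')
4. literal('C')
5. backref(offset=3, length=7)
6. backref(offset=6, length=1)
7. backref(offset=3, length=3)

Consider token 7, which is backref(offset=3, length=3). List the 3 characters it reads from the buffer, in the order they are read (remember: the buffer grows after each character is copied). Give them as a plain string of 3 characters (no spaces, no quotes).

Token 1: literal('E'). Output: "E"
Token 2: literal('M'). Output: "EM"
Token 3: literal('Q'). Output: "EMQ"
Token 4: literal('C'). Output: "EMQC"
Token 5: backref(off=3, len=7) (overlapping!). Copied 'MQCMQCM' from pos 1. Output: "EMQCMQCMQCM"
Token 6: backref(off=6, len=1). Copied 'Q' from pos 5. Output: "EMQCMQCMQCMQ"
Token 7: backref(off=3, len=3). Buffer before: "EMQCMQCMQCMQ" (len 12)
  byte 1: read out[9]='C', append. Buffer now: "EMQCMQCMQCMQC"
  byte 2: read out[10]='M', append. Buffer now: "EMQCMQCMQCMQCM"
  byte 3: read out[11]='Q', append. Buffer now: "EMQCMQCMQCMQCMQ"

Answer: CMQ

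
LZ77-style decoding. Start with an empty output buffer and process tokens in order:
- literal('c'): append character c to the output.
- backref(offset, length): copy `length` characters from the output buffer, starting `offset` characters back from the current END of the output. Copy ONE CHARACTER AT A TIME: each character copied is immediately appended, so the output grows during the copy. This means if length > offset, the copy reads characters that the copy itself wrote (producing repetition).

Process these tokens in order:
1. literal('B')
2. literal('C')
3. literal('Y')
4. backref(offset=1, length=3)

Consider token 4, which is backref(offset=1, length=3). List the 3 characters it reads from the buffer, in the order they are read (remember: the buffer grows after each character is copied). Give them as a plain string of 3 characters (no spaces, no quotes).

Token 1: literal('B'). Output: "B"
Token 2: literal('C'). Output: "BC"
Token 3: literal('Y'). Output: "BCY"
Token 4: backref(off=1, len=3). Buffer before: "BCY" (len 3)
  byte 1: read out[2]='Y', append. Buffer now: "BCYY"
  byte 2: read out[3]='Y', append. Buffer now: "BCYYY"
  byte 3: read out[4]='Y', append. Buffer now: "BCYYYY"

Answer: YYY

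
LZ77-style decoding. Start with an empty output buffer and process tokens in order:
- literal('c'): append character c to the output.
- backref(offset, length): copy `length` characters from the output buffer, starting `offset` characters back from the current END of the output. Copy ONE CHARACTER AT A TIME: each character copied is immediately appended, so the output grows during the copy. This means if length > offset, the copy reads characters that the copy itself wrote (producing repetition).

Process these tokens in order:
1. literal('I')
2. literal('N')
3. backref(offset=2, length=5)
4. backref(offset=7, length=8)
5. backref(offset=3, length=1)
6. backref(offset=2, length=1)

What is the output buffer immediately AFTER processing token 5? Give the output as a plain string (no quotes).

Token 1: literal('I'). Output: "I"
Token 2: literal('N'). Output: "IN"
Token 3: backref(off=2, len=5) (overlapping!). Copied 'ININI' from pos 0. Output: "INININI"
Token 4: backref(off=7, len=8) (overlapping!). Copied 'INININII' from pos 0. Output: "INININIINININII"
Token 5: backref(off=3, len=1). Copied 'N' from pos 12. Output: "INININIINININIIN"

Answer: INININIINININIIN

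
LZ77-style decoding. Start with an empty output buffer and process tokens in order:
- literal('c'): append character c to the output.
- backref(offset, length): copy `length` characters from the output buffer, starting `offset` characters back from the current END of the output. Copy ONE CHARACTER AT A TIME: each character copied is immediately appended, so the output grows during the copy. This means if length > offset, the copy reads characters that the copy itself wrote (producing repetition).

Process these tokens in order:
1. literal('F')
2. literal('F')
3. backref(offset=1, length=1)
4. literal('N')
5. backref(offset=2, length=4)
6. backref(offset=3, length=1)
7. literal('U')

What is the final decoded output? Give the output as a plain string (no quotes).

Answer: FFFNFNFNNU

Derivation:
Token 1: literal('F'). Output: "F"
Token 2: literal('F'). Output: "FF"
Token 3: backref(off=1, len=1). Copied 'F' from pos 1. Output: "FFF"
Token 4: literal('N'). Output: "FFFN"
Token 5: backref(off=2, len=4) (overlapping!). Copied 'FNFN' from pos 2. Output: "FFFNFNFN"
Token 6: backref(off=3, len=1). Copied 'N' from pos 5. Output: "FFFNFNFNN"
Token 7: literal('U'). Output: "FFFNFNFNNU"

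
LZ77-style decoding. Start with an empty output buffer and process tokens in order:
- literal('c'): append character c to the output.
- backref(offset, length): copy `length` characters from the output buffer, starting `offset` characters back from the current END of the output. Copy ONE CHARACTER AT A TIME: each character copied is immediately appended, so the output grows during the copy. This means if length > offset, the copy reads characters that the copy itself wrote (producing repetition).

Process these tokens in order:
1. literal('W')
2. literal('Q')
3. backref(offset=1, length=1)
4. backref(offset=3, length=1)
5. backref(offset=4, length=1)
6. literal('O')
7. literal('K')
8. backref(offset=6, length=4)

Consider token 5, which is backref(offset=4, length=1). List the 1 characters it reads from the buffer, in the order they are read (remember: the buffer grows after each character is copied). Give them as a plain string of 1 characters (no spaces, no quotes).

Token 1: literal('W'). Output: "W"
Token 2: literal('Q'). Output: "WQ"
Token 3: backref(off=1, len=1). Copied 'Q' from pos 1. Output: "WQQ"
Token 4: backref(off=3, len=1). Copied 'W' from pos 0. Output: "WQQW"
Token 5: backref(off=4, len=1). Buffer before: "WQQW" (len 4)
  byte 1: read out[0]='W', append. Buffer now: "WQQWW"

Answer: W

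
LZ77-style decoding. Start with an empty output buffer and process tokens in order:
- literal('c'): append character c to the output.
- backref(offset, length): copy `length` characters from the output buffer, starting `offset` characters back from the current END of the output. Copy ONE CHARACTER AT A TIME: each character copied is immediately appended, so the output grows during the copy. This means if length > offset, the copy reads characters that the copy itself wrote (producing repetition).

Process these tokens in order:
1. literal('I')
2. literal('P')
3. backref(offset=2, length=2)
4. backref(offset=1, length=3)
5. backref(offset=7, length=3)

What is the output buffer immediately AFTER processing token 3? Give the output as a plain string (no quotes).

Token 1: literal('I'). Output: "I"
Token 2: literal('P'). Output: "IP"
Token 3: backref(off=2, len=2). Copied 'IP' from pos 0. Output: "IPIP"

Answer: IPIP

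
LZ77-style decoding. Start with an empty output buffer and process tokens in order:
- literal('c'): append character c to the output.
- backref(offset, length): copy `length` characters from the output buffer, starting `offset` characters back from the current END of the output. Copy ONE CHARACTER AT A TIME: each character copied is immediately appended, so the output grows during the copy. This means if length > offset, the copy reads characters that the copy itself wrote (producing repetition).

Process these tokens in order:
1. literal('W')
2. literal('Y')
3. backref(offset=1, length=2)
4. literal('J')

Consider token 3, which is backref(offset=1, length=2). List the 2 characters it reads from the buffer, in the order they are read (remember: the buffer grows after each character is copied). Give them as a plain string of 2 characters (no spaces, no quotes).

Answer: YY

Derivation:
Token 1: literal('W'). Output: "W"
Token 2: literal('Y'). Output: "WY"
Token 3: backref(off=1, len=2). Buffer before: "WY" (len 2)
  byte 1: read out[1]='Y', append. Buffer now: "WYY"
  byte 2: read out[2]='Y', append. Buffer now: "WYYY"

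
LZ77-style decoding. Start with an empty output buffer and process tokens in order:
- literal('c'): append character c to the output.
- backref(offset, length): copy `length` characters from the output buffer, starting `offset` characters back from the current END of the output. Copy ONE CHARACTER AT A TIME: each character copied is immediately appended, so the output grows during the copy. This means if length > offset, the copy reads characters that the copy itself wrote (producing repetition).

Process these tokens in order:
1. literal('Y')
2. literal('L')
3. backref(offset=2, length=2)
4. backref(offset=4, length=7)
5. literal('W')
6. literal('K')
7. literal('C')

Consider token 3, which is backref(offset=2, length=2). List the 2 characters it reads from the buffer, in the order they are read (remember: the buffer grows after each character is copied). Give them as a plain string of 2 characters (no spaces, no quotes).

Answer: YL

Derivation:
Token 1: literal('Y'). Output: "Y"
Token 2: literal('L'). Output: "YL"
Token 3: backref(off=2, len=2). Buffer before: "YL" (len 2)
  byte 1: read out[0]='Y', append. Buffer now: "YLY"
  byte 2: read out[1]='L', append. Buffer now: "YLYL"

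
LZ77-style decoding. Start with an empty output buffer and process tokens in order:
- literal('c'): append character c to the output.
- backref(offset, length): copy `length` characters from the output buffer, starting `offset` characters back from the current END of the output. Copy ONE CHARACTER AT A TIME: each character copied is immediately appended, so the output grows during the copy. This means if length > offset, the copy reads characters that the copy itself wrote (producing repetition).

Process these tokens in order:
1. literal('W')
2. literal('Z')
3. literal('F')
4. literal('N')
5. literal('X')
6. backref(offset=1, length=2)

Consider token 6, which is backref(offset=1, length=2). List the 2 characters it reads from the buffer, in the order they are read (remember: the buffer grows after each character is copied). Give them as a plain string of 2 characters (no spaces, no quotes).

Answer: XX

Derivation:
Token 1: literal('W'). Output: "W"
Token 2: literal('Z'). Output: "WZ"
Token 3: literal('F'). Output: "WZF"
Token 4: literal('N'). Output: "WZFN"
Token 5: literal('X'). Output: "WZFNX"
Token 6: backref(off=1, len=2). Buffer before: "WZFNX" (len 5)
  byte 1: read out[4]='X', append. Buffer now: "WZFNXX"
  byte 2: read out[5]='X', append. Buffer now: "WZFNXXX"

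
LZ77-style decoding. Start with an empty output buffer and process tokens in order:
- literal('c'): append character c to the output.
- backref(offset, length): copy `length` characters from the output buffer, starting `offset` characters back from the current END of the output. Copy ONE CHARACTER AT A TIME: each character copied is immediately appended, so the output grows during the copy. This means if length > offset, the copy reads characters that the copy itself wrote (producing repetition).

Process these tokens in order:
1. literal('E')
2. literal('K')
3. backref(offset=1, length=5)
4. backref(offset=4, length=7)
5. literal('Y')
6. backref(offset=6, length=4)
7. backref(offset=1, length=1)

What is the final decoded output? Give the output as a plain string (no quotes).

Token 1: literal('E'). Output: "E"
Token 2: literal('K'). Output: "EK"
Token 3: backref(off=1, len=5) (overlapping!). Copied 'KKKKK' from pos 1. Output: "EKKKKKK"
Token 4: backref(off=4, len=7) (overlapping!). Copied 'KKKKKKK' from pos 3. Output: "EKKKKKKKKKKKKK"
Token 5: literal('Y'). Output: "EKKKKKKKKKKKKKY"
Token 6: backref(off=6, len=4). Copied 'KKKK' from pos 9. Output: "EKKKKKKKKKKKKKYKKKK"
Token 7: backref(off=1, len=1). Copied 'K' from pos 18. Output: "EKKKKKKKKKKKKKYKKKKK"

Answer: EKKKKKKKKKKKKKYKKKKK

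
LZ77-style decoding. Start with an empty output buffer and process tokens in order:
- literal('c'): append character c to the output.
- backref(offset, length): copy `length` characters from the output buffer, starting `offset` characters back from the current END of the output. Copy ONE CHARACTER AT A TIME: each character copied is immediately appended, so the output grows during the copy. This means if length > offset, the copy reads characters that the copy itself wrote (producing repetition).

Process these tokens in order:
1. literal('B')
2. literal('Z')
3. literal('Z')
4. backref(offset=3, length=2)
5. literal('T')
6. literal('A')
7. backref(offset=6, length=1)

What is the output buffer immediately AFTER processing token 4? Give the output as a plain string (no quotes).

Token 1: literal('B'). Output: "B"
Token 2: literal('Z'). Output: "BZ"
Token 3: literal('Z'). Output: "BZZ"
Token 4: backref(off=3, len=2). Copied 'BZ' from pos 0. Output: "BZZBZ"

Answer: BZZBZ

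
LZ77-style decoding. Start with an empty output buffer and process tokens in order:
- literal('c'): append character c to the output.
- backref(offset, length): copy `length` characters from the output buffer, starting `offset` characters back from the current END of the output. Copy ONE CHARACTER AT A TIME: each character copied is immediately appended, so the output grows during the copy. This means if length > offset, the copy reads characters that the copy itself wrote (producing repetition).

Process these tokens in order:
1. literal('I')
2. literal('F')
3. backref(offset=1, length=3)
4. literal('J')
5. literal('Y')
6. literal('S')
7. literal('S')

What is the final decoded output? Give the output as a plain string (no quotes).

Token 1: literal('I'). Output: "I"
Token 2: literal('F'). Output: "IF"
Token 3: backref(off=1, len=3) (overlapping!). Copied 'FFF' from pos 1. Output: "IFFFF"
Token 4: literal('J'). Output: "IFFFFJ"
Token 5: literal('Y'). Output: "IFFFFJY"
Token 6: literal('S'). Output: "IFFFFJYS"
Token 7: literal('S'). Output: "IFFFFJYSS"

Answer: IFFFFJYSS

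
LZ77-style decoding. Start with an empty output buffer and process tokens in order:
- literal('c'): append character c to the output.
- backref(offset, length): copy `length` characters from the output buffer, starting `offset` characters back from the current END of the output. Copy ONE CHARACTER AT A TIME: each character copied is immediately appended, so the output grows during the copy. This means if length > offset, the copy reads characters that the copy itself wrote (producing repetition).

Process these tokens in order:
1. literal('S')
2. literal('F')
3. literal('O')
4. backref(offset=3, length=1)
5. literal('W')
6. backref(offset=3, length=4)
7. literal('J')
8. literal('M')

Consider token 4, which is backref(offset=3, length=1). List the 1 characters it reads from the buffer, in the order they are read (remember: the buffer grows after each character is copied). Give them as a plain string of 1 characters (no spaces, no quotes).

Answer: S

Derivation:
Token 1: literal('S'). Output: "S"
Token 2: literal('F'). Output: "SF"
Token 3: literal('O'). Output: "SFO"
Token 4: backref(off=3, len=1). Buffer before: "SFO" (len 3)
  byte 1: read out[0]='S', append. Buffer now: "SFOS"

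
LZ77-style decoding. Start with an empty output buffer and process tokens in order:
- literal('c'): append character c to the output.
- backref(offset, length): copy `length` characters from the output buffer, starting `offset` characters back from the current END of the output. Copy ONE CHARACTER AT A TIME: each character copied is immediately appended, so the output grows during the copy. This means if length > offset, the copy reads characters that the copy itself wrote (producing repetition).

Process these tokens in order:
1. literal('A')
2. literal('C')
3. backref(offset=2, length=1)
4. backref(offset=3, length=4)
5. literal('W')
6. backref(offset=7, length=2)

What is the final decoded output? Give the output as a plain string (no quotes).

Token 1: literal('A'). Output: "A"
Token 2: literal('C'). Output: "AC"
Token 3: backref(off=2, len=1). Copied 'A' from pos 0. Output: "ACA"
Token 4: backref(off=3, len=4) (overlapping!). Copied 'ACAA' from pos 0. Output: "ACAACAA"
Token 5: literal('W'). Output: "ACAACAAW"
Token 6: backref(off=7, len=2). Copied 'CA' from pos 1. Output: "ACAACAAWCA"

Answer: ACAACAAWCA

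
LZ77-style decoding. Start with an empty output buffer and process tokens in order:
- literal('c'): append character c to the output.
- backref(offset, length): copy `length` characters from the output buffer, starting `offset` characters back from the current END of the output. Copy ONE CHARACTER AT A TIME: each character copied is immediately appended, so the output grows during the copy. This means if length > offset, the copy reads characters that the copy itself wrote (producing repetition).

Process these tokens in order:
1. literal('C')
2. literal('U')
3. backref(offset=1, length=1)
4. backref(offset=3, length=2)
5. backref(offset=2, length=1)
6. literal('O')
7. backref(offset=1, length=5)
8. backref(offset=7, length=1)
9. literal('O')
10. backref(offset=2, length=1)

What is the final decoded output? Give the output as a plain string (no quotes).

Answer: CUUCUCOOOOOOCOC

Derivation:
Token 1: literal('C'). Output: "C"
Token 2: literal('U'). Output: "CU"
Token 3: backref(off=1, len=1). Copied 'U' from pos 1. Output: "CUU"
Token 4: backref(off=3, len=2). Copied 'CU' from pos 0. Output: "CUUCU"
Token 5: backref(off=2, len=1). Copied 'C' from pos 3. Output: "CUUCUC"
Token 6: literal('O'). Output: "CUUCUCO"
Token 7: backref(off=1, len=5) (overlapping!). Copied 'OOOOO' from pos 6. Output: "CUUCUCOOOOOO"
Token 8: backref(off=7, len=1). Copied 'C' from pos 5. Output: "CUUCUCOOOOOOC"
Token 9: literal('O'). Output: "CUUCUCOOOOOOCO"
Token 10: backref(off=2, len=1). Copied 'C' from pos 12. Output: "CUUCUCOOOOOOCOC"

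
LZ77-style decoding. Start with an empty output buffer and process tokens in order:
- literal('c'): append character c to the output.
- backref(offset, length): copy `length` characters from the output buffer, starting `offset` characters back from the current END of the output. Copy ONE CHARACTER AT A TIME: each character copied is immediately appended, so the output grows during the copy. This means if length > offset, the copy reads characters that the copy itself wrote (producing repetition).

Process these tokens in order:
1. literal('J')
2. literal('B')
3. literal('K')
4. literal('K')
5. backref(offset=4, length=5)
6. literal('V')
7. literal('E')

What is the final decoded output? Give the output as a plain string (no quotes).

Token 1: literal('J'). Output: "J"
Token 2: literal('B'). Output: "JB"
Token 3: literal('K'). Output: "JBK"
Token 4: literal('K'). Output: "JBKK"
Token 5: backref(off=4, len=5) (overlapping!). Copied 'JBKKJ' from pos 0. Output: "JBKKJBKKJ"
Token 6: literal('V'). Output: "JBKKJBKKJV"
Token 7: literal('E'). Output: "JBKKJBKKJVE"

Answer: JBKKJBKKJVE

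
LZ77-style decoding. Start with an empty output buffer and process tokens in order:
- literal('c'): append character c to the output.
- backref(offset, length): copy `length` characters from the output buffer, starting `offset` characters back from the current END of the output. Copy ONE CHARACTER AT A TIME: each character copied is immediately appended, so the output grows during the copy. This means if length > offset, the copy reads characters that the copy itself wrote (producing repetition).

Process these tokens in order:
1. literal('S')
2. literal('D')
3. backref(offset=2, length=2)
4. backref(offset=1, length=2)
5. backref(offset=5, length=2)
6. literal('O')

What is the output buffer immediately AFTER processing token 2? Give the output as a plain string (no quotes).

Token 1: literal('S'). Output: "S"
Token 2: literal('D'). Output: "SD"

Answer: SD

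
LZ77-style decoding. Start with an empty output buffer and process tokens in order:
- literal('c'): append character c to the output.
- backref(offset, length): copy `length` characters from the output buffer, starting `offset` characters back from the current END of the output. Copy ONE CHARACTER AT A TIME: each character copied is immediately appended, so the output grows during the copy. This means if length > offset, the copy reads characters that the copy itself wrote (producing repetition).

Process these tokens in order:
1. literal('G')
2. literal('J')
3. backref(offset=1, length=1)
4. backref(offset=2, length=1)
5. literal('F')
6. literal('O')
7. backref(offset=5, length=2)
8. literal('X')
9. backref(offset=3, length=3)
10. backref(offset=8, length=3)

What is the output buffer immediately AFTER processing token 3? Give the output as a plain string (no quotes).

Answer: GJJ

Derivation:
Token 1: literal('G'). Output: "G"
Token 2: literal('J'). Output: "GJ"
Token 3: backref(off=1, len=1). Copied 'J' from pos 1. Output: "GJJ"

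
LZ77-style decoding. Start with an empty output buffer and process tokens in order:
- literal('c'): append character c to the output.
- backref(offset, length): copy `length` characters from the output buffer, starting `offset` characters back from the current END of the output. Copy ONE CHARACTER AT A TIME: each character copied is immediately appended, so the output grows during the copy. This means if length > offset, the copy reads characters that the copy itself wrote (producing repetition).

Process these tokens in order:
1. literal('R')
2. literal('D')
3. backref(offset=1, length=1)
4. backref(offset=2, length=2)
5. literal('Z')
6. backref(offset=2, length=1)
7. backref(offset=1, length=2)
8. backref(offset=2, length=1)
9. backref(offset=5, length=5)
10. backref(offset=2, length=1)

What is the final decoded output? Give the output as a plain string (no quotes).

Answer: RDDDDZDDDDZDDDDD

Derivation:
Token 1: literal('R'). Output: "R"
Token 2: literal('D'). Output: "RD"
Token 3: backref(off=1, len=1). Copied 'D' from pos 1. Output: "RDD"
Token 4: backref(off=2, len=2). Copied 'DD' from pos 1. Output: "RDDDD"
Token 5: literal('Z'). Output: "RDDDDZ"
Token 6: backref(off=2, len=1). Copied 'D' from pos 4. Output: "RDDDDZD"
Token 7: backref(off=1, len=2) (overlapping!). Copied 'DD' from pos 6. Output: "RDDDDZDDD"
Token 8: backref(off=2, len=1). Copied 'D' from pos 7. Output: "RDDDDZDDDD"
Token 9: backref(off=5, len=5). Copied 'ZDDDD' from pos 5. Output: "RDDDDZDDDDZDDDD"
Token 10: backref(off=2, len=1). Copied 'D' from pos 13. Output: "RDDDDZDDDDZDDDDD"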